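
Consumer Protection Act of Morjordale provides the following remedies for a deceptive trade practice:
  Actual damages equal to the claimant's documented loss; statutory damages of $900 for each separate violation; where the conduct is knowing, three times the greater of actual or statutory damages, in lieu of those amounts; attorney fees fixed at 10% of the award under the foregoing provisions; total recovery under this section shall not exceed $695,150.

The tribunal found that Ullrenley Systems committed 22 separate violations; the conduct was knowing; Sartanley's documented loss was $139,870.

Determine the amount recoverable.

Statutory damages: 22 × $900 = $19,800
Greater of actual damages ($139,870) or statutory damages ($19,800): $139,870
Trebled: 3 × $139,870 = $419,610
Attorney fees: 10% of $419,610 = $41,961
Total before cap: $419,610 + $41,961 = $461,571
Cap at $695,150: $461,571 is within the cap, no reduction.

$461,571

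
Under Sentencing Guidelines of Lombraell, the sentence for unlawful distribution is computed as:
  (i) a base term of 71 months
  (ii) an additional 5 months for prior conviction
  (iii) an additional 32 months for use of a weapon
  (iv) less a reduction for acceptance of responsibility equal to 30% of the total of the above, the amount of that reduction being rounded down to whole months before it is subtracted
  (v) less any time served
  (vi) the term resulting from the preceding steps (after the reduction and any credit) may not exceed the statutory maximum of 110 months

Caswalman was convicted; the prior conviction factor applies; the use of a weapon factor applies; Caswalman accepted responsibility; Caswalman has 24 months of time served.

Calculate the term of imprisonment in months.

Prior conviction enhancement: +5 months
Use of a weapon enhancement: +32 months
Adjusted term: 71 months + 5 months + 32 months = 108 months
Acceptance of responsibility reduction: 30% of 108 months = 32 months (rounded down)
After reduction: 108 − 32 = 76 months
Less time served: 76 months − 24 months = 52 months
Cap at 110 months: 52 months is within the cap, no reduction.

52 months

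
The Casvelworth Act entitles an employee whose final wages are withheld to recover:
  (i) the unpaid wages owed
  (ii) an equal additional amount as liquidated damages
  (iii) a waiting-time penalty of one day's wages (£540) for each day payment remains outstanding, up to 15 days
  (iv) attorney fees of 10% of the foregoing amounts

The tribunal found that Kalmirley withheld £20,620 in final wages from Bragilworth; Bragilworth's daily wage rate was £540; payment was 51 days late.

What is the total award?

Total award: £54,274

Liquidated damages (equal amount): £20,620
Penalty days: min(51, 15) = 15
Waiting-time penalty: 15 × £540 = £8,100
Subtotal: £20,620 + £20,620 + £8,100 = £49,340
Attorney fees: 10% of £49,340 = £4,934
Total award: £49,340 + £4,934 = £54,274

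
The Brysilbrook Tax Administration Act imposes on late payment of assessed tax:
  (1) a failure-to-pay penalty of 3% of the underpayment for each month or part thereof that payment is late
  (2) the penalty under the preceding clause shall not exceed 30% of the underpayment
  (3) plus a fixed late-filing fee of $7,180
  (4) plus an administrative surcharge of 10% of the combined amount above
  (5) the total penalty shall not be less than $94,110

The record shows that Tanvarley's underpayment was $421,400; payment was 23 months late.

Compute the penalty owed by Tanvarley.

$146,960

Accrued rate: 3% × 23 = 69%, capped at 30% → 30%
Failure-to-pay penalty: 30% of $421,400 = $126,420
Penalty before surcharge: $126,420 + $7,180 = $133,600
Administrative surcharge: 10% of $133,600 = $13,360
Total penalty: $133,600 + $13,360 = $146,960
Minimum $94,110: $146,960 meets the minimum, no increase.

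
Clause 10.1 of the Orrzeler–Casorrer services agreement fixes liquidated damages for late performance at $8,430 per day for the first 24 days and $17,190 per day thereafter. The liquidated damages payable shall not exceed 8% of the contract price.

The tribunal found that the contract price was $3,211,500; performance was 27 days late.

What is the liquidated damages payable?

$253,890

First 24 days: 24 × $8,430 = $202,320
Remaining days: (27 − 24) × $17,190 = $51,570
Accrued per-day damages: $202,320 + $51,570 = $253,890
Cap: 8% of $3,211,500 = $256,920
Cap at $256,920: $253,890 is within the cap, no reduction.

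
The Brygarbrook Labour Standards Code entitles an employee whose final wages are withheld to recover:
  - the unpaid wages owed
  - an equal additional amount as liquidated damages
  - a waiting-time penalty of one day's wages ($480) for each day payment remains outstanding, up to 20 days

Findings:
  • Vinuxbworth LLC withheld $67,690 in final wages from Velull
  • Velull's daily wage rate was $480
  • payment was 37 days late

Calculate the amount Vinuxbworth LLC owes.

Liquidated damages (equal amount): $67,690
Penalty days: min(37, 20) = 20
Waiting-time penalty: 20 × $480 = $9,600
Total award: $67,690 + $67,690 + $9,600 = $144,980

$144,980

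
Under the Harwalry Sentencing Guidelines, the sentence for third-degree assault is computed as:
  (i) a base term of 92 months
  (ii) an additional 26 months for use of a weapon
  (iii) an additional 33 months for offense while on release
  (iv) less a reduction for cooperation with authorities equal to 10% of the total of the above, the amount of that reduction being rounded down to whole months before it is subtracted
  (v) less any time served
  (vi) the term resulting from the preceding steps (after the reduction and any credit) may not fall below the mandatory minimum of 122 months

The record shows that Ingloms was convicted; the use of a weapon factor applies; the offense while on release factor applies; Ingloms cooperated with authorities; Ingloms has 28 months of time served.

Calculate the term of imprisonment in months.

Use of a weapon enhancement: +26 months
Offense while on release enhancement: +33 months
Adjusted term: 92 months + 26 months + 33 months = 151 months
Cooperation with authorities reduction: 10% of 151 months = 15 months (rounded down)
After reduction: 151 − 15 = 136 months
Less time served: 136 months − 28 months = 108 months
Minimum 122 months: 108 months is below the minimum → 122 months

122 months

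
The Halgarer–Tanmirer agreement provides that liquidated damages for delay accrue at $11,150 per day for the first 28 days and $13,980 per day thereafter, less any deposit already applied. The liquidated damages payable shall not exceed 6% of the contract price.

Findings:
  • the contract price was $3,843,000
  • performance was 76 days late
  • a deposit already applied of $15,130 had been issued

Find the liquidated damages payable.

First 28 days: 28 × $11,150 = $312,200
Remaining days: (76 − 28) × $13,980 = $671,040
Accrued per-day damages: $312,200 + $671,040 = $983,240
Less deposit already applied: $983,240 − $15,130 = $968,110
Cap: 6% of $3,843,000 = $230,580
Cap at $230,580: $968,110 exceeds the cap → $230,580

Liquidated damages: $230,580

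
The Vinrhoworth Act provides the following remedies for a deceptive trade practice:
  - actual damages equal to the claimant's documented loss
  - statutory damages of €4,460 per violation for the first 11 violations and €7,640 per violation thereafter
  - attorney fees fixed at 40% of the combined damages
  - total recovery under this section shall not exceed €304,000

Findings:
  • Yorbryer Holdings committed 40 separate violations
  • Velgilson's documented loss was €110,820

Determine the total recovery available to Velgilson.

€304,000

First 11 violations: 11 × €4,460 = €49,060
Remaining violations: (40 − 11) × €7,640 = €221,560
Statutory damages: €49,060 + €221,560 = €270,620
Combined damages: €110,820 + €270,620 = €381,440
Attorney fees: 40% of €381,440 = €152,576
Total before cap: €381,440 + €152,576 = €534,016
Cap at €304,000: €534,016 exceeds the cap → €304,000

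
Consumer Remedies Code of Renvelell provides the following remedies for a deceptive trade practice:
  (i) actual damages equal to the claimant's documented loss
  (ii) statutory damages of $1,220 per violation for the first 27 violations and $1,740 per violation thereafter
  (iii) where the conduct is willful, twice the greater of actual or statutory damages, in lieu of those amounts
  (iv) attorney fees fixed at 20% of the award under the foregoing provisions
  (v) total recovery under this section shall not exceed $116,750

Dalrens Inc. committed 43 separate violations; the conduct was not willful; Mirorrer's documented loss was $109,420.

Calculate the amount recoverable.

First 27 violations: 27 × $1,220 = $32,940
Remaining violations: (43 − 27) × $1,740 = $27,840
Statutory damages: $32,940 + $27,840 = $60,780
Conduct not willful: the in-lieu enhancement does not apply.
Actual plus statutory damages: $109,420 + $60,780 = $170,200
Attorney fees: 20% of $170,200 = $34,040
Total before cap: $170,200 + $34,040 = $204,240
Cap at $116,750: $204,240 exceeds the cap → $116,750

$116,750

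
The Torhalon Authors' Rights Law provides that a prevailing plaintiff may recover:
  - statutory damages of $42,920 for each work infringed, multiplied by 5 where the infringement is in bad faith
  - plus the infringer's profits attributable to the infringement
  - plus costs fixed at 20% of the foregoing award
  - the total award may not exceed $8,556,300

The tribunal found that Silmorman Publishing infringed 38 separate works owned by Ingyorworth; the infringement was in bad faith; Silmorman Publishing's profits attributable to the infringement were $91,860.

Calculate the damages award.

$8,556,300

Statutory damages: 38 × $42,920 = $1,630,960
Multiplied by 5: 5 × $1,630,960 = $8,154,800
Combined award: $8,154,800 + $91,860 = $8,246,660
Costs: 20% of $8,246,660 = $1,649,332
Award plus costs: $8,246,660 + $1,649,332 = $9,895,992
Cap at $8,556,300: $9,895,992 exceeds the cap → $8,556,300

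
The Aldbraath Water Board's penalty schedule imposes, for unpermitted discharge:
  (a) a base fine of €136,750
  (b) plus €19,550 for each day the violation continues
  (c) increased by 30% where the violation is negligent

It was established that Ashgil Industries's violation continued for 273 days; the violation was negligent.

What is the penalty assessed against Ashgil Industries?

€7,116,070

Per-day component: 273 × €19,550 = €5,337,150
Base plus per-day: €136,750 + €5,337,150 = €5,473,900
Enhancement: 30% of €5,473,900 = €1,642,170
Enhanced fine: €5,473,900 + €1,642,170 = €7,116,070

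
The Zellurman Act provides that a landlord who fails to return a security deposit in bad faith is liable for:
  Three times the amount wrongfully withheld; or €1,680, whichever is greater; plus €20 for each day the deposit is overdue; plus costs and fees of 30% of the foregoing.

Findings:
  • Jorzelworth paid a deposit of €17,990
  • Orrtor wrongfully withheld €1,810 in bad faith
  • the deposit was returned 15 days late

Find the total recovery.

Trebled: 3 × €1,810 = €5,430
Minimum €1,680: €5,430 meets the minimum, no increase.
Late-return penalty: 15 × €20 = €300
Damages plus late penalty: €5,430 + €300 = €5,730
Costs and fees: 30% of €5,730 = €1,719
Total recovery: €5,730 + €1,719 = €7,449

Recovery: €7,449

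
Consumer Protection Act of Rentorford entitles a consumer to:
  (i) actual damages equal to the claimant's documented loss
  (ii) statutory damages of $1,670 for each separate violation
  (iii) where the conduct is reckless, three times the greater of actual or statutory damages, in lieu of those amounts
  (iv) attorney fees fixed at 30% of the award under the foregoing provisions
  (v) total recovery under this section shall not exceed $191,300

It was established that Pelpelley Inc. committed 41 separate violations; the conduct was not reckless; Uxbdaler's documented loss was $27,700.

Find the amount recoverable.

$125,021

Statutory damages: 41 × $1,670 = $68,470
Conduct not reckless: the in-lieu enhancement does not apply.
Actual plus statutory damages: $27,700 + $68,470 = $96,170
Attorney fees: 30% of $96,170 = $28,851
Total before cap: $96,170 + $28,851 = $125,021
Cap at $191,300: $125,021 is within the cap, no reduction.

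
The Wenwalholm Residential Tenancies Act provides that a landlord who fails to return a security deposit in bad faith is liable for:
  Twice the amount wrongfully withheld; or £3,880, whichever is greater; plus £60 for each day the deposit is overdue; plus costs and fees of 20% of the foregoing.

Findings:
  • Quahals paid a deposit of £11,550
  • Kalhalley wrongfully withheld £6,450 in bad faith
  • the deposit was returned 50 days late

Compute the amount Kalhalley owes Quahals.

£19,080

Doubled: 2 × £6,450 = £12,900
Minimum £3,880: £12,900 meets the minimum, no increase.
Late-return penalty: 50 × £60 = £3,000
Damages plus late penalty: £12,900 + £3,000 = £15,900
Costs and fees: 20% of £15,900 = £3,180
Total recovery: £15,900 + £3,180 = £19,080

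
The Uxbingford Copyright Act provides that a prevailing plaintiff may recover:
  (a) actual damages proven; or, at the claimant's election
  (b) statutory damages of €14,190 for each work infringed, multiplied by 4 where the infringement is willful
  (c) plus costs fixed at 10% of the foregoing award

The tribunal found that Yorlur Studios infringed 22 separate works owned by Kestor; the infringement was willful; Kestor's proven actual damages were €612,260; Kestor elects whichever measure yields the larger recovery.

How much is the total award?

Award: €1,373,592

Statutory damages: 22 × €14,190 = €312,180
Multiplied by 4: 4 × €312,180 = €1,248,720
Greater of actual damages (€612,260) or enhanced statutory damages (€1,248,720): €1,248,720
Costs: 10% of €1,248,720 = €124,872
Award plus costs: €1,248,720 + €124,872 = €1,373,592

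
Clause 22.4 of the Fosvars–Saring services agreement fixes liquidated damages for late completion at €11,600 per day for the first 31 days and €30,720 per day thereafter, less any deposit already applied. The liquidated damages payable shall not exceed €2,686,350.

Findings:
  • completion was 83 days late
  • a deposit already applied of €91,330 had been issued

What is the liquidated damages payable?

€1,865,710

First 31 days: 31 × €11,600 = €359,600
Remaining days: (83 − 31) × €30,720 = €1,597,440
Accrued per-day damages: €359,600 + €1,597,440 = €1,957,040
Less deposit already applied: €1,957,040 − €91,330 = €1,865,710
Cap at €2,686,350: €1,865,710 is within the cap, no reduction.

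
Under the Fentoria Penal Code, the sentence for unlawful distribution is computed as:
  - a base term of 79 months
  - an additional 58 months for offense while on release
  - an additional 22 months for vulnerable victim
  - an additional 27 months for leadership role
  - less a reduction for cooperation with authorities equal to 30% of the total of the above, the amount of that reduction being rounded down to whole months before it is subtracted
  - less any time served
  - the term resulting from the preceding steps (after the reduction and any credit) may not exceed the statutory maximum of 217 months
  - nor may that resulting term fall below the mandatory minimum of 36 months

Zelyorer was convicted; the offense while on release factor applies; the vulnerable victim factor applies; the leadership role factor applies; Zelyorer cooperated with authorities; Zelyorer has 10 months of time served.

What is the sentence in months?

121 months

Offense while on release enhancement: +58 months
Vulnerable victim enhancement: +22 months
Leadership role enhancement: +27 months
Adjusted term: 79 months + 58 months + 22 months + 27 months = 186 months
Cooperation with authorities reduction: 30% of 186 months = 55 months (rounded down)
After reduction: 186 − 55 = 131 months
Less time served: 131 months − 10 months = 121 months
Cap at 217 months: 121 months is within the cap, no reduction.
Minimum 36 months: 121 months meets the minimum, no increase.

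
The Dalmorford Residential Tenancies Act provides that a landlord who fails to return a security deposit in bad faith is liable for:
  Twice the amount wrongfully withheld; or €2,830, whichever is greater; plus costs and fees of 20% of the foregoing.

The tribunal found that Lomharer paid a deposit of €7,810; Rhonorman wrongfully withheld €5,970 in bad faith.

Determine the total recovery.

€14,328

Doubled: 2 × €5,970 = €11,940
Minimum €2,830: €11,940 meets the minimum, no increase.
Costs and fees: 20% of €11,940 = €2,388
Total recovery: €11,940 + €2,388 = €14,328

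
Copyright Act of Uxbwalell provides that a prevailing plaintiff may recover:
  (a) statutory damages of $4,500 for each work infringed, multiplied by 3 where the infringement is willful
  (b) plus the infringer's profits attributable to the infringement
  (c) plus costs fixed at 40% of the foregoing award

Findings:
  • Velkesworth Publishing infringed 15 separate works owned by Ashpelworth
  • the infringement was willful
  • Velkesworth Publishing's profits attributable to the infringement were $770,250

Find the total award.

$1,361,850

Statutory damages: 15 × $4,500 = $67,500
Trebled: 3 × $67,500 = $202,500
Combined award: $202,500 + $770,250 = $972,750
Costs: 40% of $972,750 = $389,100
Award plus costs: $972,750 + $389,100 = $1,361,850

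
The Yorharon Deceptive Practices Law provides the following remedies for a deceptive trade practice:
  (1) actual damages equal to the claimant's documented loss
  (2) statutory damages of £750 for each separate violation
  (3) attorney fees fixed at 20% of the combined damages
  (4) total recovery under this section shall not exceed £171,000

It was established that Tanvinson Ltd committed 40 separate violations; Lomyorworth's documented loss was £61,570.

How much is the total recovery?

Statutory damages: 40 × £750 = £30,000
Combined damages: £61,570 + £30,000 = £91,570
Attorney fees: 20% of £91,570 = £18,314
Total before cap: £91,570 + £18,314 = £109,884
Cap at £171,000: £109,884 is within the cap, no reduction.

£109,884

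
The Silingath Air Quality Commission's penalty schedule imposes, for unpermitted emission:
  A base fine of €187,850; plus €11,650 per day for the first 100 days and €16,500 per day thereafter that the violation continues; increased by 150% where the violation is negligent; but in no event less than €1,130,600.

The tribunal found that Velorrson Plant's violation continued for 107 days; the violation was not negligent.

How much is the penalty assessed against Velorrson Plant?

€1,468,350

First 100 days: 100 × €11,650 = €1,165,000
Remaining days: (107 − 100) × €16,500 = €115,500
Per-day component: €1,165,000 + €115,500 = €1,280,500
Base plus per-day: €187,850 + €1,280,500 = €1,468,350
The violation was not negligent: no 150% increase.
Minimum €1,130,600: €1,468,350 meets the minimum, no increase.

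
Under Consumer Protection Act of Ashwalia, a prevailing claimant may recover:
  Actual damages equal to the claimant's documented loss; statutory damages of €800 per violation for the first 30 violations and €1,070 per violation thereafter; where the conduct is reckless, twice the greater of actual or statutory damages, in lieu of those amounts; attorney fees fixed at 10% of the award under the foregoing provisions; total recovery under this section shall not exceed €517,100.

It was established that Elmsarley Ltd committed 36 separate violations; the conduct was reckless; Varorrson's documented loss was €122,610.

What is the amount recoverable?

€269,742

First 30 violations: 30 × €800 = €24,000
Remaining violations: (36 − 30) × €1,070 = €6,420
Statutory damages: €24,000 + €6,420 = €30,420
Greater of actual damages (€122,610) or statutory damages (€30,420): €122,610
Doubled: 2 × €122,610 = €245,220
Attorney fees: 10% of €245,220 = €24,522
Total before cap: €245,220 + €24,522 = €269,742
Cap at €517,100: €269,742 is within the cap, no reduction.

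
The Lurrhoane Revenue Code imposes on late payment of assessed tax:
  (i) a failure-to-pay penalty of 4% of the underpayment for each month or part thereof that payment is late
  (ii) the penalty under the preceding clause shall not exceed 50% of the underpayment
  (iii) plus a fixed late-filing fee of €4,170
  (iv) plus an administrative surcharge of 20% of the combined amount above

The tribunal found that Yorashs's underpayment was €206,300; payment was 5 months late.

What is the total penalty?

€54,516

Accrued rate: 4% × 5 = 20%, capped at 50% → 20%
Failure-to-pay penalty: 20% of €206,300 = €41,260
Penalty before surcharge: €41,260 + €4,170 = €45,430
Administrative surcharge: 20% of €45,430 = €9,086
Total penalty: €45,430 + €9,086 = €54,516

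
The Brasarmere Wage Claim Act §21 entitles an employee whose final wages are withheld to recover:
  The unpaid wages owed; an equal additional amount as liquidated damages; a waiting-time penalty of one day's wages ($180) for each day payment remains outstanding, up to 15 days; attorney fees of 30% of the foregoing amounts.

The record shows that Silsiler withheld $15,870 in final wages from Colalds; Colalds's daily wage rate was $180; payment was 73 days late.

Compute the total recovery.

Liquidated damages (equal amount): $15,870
Penalty days: min(73, 15) = 15
Waiting-time penalty: 15 × $180 = $2,700
Subtotal: $15,870 + $15,870 + $2,700 = $34,440
Attorney fees: 30% of $34,440 = $10,332
Total award: $34,440 + $10,332 = $44,772

$44,772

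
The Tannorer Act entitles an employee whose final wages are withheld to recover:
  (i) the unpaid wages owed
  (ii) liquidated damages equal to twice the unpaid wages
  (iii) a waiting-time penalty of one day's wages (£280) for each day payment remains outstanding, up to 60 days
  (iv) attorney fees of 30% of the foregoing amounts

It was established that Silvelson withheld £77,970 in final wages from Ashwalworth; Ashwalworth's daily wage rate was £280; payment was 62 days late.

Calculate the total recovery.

Total award: £325,923

Doubled: 2 × £77,970 = £155,940
Penalty days: min(62, 60) = 60
Waiting-time penalty: 60 × £280 = £16,800
Subtotal: £77,970 + £155,940 + £16,800 = £250,710
Attorney fees: 30% of £250,710 = £75,213
Total award: £250,710 + £75,213 = £325,923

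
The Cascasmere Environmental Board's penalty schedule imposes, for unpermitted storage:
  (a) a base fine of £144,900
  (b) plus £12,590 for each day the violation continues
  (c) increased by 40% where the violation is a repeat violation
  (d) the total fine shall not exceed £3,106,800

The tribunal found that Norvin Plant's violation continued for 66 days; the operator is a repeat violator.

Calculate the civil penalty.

Per-day component: 66 × £12,590 = £830,940
Base plus per-day: £144,900 + £830,940 = £975,840
Enhancement: 40% of £975,840 = £390,336
Enhanced fine: £975,840 + £390,336 = £1,366,176
Cap at £3,106,800: £1,366,176 is within the cap, no reduction.

£1,366,176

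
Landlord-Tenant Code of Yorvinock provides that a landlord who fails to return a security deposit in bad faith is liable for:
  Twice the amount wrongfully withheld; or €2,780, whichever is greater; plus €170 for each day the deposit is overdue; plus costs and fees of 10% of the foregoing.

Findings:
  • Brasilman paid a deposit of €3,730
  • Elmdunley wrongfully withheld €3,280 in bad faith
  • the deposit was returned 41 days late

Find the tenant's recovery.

Doubled: 2 × €3,280 = €6,560
Minimum €2,780: €6,560 meets the minimum, no increase.
Late-return penalty: 41 × €170 = €6,970
Damages plus late penalty: €6,560 + €6,970 = €13,530
Costs and fees: 10% of €13,530 = €1,353
Total recovery: €13,530 + €1,353 = €14,883

€14,883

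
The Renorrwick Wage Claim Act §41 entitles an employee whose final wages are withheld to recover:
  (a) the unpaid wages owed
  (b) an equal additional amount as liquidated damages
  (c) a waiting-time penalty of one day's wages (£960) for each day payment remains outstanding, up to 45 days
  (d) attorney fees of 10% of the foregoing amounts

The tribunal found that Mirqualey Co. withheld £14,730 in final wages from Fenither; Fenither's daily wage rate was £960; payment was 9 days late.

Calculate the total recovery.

Liquidated damages (equal amount): £14,730
Penalty days: min(9, 45) = 9
Waiting-time penalty: 9 × £960 = £8,640
Subtotal: £14,730 + £14,730 + £8,640 = £38,100
Attorney fees: 10% of £38,100 = £3,810
Total award: £38,100 + £3,810 = £41,910

£41,910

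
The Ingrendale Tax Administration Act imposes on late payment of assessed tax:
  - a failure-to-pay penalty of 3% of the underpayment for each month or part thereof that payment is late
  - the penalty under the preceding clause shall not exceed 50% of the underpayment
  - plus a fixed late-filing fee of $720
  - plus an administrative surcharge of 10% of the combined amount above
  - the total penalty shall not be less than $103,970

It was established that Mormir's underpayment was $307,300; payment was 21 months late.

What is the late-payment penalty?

Accrued rate: 3% × 21 = 63%, capped at 50% → 50%
Failure-to-pay penalty: 50% of $307,300 = $153,650
Penalty before surcharge: $153,650 + $720 = $154,370
Administrative surcharge: 10% of $154,370 = $15,437
Total penalty: $154,370 + $15,437 = $169,807
Minimum $103,970: $169,807 meets the minimum, no increase.

Penalty: $169,807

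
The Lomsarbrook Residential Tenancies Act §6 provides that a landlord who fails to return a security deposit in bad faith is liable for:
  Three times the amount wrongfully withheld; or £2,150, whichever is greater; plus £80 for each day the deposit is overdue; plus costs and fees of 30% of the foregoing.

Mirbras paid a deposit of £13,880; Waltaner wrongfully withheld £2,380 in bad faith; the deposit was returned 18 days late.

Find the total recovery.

£11,154

Trebled: 3 × £2,380 = £7,140
Minimum £2,150: £7,140 meets the minimum, no increase.
Late-return penalty: 18 × £80 = £1,440
Damages plus late penalty: £7,140 + £1,440 = £8,580
Costs and fees: 30% of £8,580 = £2,574
Total recovery: £8,580 + £2,574 = £11,154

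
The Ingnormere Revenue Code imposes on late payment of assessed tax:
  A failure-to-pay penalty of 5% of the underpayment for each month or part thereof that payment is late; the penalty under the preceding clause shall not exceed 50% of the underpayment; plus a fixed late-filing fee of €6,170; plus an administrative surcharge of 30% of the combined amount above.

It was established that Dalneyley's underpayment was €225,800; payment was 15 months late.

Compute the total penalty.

€154,791

Accrued rate: 5% × 15 = 75%, capped at 50% → 50%
Failure-to-pay penalty: 50% of €225,800 = €112,900
Penalty before surcharge: €112,900 + €6,170 = €119,070
Administrative surcharge: 30% of €119,070 = €35,721
Total penalty: €119,070 + €35,721 = €154,791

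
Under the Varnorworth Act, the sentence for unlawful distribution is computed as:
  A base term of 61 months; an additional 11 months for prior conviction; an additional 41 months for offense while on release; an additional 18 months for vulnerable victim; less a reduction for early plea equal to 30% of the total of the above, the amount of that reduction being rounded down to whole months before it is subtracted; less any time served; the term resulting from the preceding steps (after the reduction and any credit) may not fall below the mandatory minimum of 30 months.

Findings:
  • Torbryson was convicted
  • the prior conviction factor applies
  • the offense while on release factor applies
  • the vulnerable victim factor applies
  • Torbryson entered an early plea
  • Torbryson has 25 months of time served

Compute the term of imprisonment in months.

67 months

Prior conviction enhancement: +11 months
Offense while on release enhancement: +41 months
Vulnerable victim enhancement: +18 months
Adjusted term: 61 months + 11 months + 41 months + 18 months = 131 months
Early plea reduction: 30% of 131 months = 39 months (rounded down)
After reduction: 131 − 39 = 92 months
Less time served: 92 months − 25 months = 67 months
Minimum 30 months: 67 months meets the minimum, no increase.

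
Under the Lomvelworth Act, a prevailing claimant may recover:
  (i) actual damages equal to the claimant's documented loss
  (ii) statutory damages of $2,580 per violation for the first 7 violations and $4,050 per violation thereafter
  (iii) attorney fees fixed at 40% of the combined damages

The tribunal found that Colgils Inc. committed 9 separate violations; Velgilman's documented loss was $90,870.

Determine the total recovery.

Total recovery: $163,842

First 7 violations: 7 × $2,580 = $18,060
Remaining violations: (9 − 7) × $4,050 = $8,100
Statutory damages: $18,060 + $8,100 = $26,160
Combined damages: $90,870 + $26,160 = $117,030
Attorney fees: 40% of $117,030 = $46,812
Total recovery: $117,030 + $46,812 = $163,842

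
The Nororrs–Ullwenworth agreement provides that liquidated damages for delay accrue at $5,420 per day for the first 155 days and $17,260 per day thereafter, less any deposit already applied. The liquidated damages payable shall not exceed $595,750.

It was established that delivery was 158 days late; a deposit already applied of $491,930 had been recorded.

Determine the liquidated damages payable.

First 155 days: 155 × $5,420 = $840,100
Remaining days: (158 − 155) × $17,260 = $51,780
Accrued per-day damages: $840,100 + $51,780 = $891,880
Less deposit already applied: $891,880 − $491,930 = $399,950
Cap at $595,750: $399,950 is within the cap, no reduction.

$399,950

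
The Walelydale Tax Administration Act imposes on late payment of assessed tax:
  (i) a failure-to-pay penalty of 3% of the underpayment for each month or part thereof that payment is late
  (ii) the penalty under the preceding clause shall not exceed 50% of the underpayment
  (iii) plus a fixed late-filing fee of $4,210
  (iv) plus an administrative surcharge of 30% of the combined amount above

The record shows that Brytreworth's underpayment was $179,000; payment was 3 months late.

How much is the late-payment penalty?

Accrued rate: 3% × 3 = 9%, capped at 50% → 9%
Failure-to-pay penalty: 9% of $179,000 = $16,110
Penalty before surcharge: $16,110 + $4,210 = $20,320
Administrative surcharge: 30% of $20,320 = $6,096
Total penalty: $20,320 + $6,096 = $26,416

$26,416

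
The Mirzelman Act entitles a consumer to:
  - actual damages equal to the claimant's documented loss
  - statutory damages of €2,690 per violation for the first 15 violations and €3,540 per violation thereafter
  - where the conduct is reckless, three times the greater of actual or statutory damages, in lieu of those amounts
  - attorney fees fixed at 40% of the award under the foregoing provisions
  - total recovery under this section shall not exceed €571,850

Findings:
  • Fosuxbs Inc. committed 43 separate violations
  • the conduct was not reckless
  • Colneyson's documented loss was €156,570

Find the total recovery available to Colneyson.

First 15 violations: 15 × €2,690 = €40,350
Remaining violations: (43 − 15) × €3,540 = €99,120
Statutory damages: €40,350 + €99,120 = €139,470
Conduct not reckless: the in-lieu enhancement does not apply.
Actual plus statutory damages: €156,570 + €139,470 = €296,040
Attorney fees: 40% of €296,040 = €118,416
Total before cap: €296,040 + €118,416 = €414,456
Cap at €571,850: €414,456 is within the cap, no reduction.

Total recovery: €414,456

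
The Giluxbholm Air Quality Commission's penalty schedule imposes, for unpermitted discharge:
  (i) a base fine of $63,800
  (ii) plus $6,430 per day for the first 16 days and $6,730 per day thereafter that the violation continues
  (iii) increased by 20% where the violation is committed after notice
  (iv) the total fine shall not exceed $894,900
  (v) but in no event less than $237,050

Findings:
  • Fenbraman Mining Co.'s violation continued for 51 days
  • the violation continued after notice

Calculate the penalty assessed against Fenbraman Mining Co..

Civil penalty: $482,676

First 16 days: 16 × $6,430 = $102,880
Remaining days: (51 − 16) × $6,730 = $235,550
Per-day component: $102,880 + $235,550 = $338,430
Base plus per-day: $63,800 + $338,430 = $402,230
Enhancement: 20% of $402,230 = $80,446
Enhanced fine: $402,230 + $80,446 = $482,676
Cap at $894,900: $482,676 is within the cap, no reduction.
Minimum $237,050: $482,676 meets the minimum, no increase.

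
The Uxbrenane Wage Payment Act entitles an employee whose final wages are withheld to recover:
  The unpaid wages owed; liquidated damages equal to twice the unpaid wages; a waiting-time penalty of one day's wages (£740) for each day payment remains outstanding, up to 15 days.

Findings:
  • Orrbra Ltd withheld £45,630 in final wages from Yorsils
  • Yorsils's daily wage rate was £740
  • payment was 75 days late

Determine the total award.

£147,990

Doubled: 2 × £45,630 = £91,260
Penalty days: min(75, 15) = 15
Waiting-time penalty: 15 × £740 = £11,100
Total award: £45,630 + £91,260 + £11,100 = £147,990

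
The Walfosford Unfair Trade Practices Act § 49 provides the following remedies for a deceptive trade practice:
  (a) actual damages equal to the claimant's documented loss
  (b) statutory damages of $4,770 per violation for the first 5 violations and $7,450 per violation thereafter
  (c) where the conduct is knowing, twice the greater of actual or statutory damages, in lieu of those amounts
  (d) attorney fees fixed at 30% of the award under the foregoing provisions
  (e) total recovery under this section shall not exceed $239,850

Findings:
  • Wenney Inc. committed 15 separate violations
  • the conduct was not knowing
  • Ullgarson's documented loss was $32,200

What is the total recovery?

Total recovery: $169,715

First 5 violations: 5 × $4,770 = $23,850
Remaining violations: (15 − 5) × $7,450 = $74,500
Statutory damages: $23,850 + $74,500 = $98,350
Conduct not knowing: the in-lieu enhancement does not apply.
Actual plus statutory damages: $32,200 + $98,350 = $130,550
Attorney fees: 30% of $130,550 = $39,165
Total before cap: $130,550 + $39,165 = $169,715
Cap at $239,850: $169,715 is within the cap, no reduction.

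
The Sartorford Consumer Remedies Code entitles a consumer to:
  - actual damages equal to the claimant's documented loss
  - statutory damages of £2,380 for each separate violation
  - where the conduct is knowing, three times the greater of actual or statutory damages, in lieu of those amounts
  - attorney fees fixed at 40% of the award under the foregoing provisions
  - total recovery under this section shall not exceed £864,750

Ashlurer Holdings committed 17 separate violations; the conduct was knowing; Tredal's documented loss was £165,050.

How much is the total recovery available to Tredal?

Total recovery: £693,210

Statutory damages: 17 × £2,380 = £40,460
Greater of actual damages (£165,050) or statutory damages (£40,460): £165,050
Trebled: 3 × £165,050 = £495,150
Attorney fees: 40% of £495,150 = £198,060
Total before cap: £495,150 + £198,060 = £693,210
Cap at £864,750: £693,210 is within the cap, no reduction.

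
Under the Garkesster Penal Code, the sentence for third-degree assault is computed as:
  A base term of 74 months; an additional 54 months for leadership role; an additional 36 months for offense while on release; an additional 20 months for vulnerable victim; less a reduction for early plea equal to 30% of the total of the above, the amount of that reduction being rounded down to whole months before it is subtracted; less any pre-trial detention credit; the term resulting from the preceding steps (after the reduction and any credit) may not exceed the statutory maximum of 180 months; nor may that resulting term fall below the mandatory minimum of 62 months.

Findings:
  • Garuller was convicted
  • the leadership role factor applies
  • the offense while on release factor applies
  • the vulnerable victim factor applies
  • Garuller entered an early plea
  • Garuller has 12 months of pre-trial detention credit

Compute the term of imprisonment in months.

Sentence: 117 months

Leadership role enhancement: +54 months
Offense while on release enhancement: +36 months
Vulnerable victim enhancement: +20 months
Adjusted term: 74 months + 54 months + 36 months + 20 months = 184 months
Early plea reduction: 30% of 184 months = 55 months (rounded down)
After reduction: 184 − 55 = 129 months
Less pre-trial detention credit: 129 months − 12 months = 117 months
Cap at 180 months: 117 months is within the cap, no reduction.
Minimum 62 months: 117 months meets the minimum, no increase.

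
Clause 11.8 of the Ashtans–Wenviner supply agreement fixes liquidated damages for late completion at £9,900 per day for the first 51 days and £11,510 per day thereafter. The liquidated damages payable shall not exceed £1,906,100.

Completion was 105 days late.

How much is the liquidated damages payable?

First 51 days: 51 × £9,900 = £504,900
Remaining days: (105 − 51) × £11,510 = £621,540
Accrued per-day damages: £504,900 + £621,540 = £1,126,440
Cap at £1,906,100: £1,126,440 is within the cap, no reduction.

Liquidated damages: £1,126,440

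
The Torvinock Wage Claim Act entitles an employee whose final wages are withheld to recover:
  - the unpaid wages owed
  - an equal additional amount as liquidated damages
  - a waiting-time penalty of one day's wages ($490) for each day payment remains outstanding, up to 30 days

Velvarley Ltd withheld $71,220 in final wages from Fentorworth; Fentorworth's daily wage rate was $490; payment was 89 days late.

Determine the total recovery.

Liquidated damages (equal amount): $71,220
Penalty days: min(89, 30) = 30
Waiting-time penalty: 30 × $490 = $14,700
Total award: $71,220 + $71,220 + $14,700 = $157,140

$157,140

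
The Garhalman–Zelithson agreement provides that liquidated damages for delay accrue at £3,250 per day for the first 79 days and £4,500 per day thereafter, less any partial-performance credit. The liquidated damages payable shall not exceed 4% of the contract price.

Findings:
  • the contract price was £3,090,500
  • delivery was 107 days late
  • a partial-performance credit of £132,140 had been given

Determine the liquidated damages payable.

£123,620

First 79 days: 79 × £3,250 = £256,750
Remaining days: (107 − 79) × £4,500 = £126,000
Accrued per-day damages: £256,750 + £126,000 = £382,750
Less partial-performance credit: £382,750 − £132,140 = £250,610
Cap: 4% of £3,090,500 = £123,620
Cap at £123,620: £250,610 exceeds the cap → £123,620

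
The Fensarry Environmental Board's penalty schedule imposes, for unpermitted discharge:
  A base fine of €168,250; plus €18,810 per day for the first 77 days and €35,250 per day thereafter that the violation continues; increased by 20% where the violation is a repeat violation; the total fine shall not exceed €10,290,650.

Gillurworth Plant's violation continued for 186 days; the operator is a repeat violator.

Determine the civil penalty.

€6,550,644

First 77 days: 77 × €18,810 = €1,448,370
Remaining days: (186 − 77) × €35,250 = €3,842,250
Per-day component: €1,448,370 + €3,842,250 = €5,290,620
Base plus per-day: €168,250 + €5,290,620 = €5,458,870
Enhancement: 20% of €5,458,870 = €1,091,774
Enhanced fine: €5,458,870 + €1,091,774 = €6,550,644
Cap at €10,290,650: €6,550,644 is within the cap, no reduction.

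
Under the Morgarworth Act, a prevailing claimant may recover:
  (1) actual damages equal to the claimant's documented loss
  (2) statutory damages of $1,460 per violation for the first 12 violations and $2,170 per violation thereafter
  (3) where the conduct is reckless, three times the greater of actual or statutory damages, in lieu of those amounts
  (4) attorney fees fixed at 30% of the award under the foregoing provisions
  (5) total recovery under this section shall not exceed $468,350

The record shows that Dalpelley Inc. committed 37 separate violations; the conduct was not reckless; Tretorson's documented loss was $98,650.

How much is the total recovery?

First 12 violations: 12 × $1,460 = $17,520
Remaining violations: (37 − 12) × $2,170 = $54,250
Statutory damages: $17,520 + $54,250 = $71,770
Conduct not reckless: the in-lieu enhancement does not apply.
Actual plus statutory damages: $98,650 + $71,770 = $170,420
Attorney fees: 30% of $170,420 = $51,126
Total before cap: $170,420 + $51,126 = $221,546
Cap at $468,350: $221,546 is within the cap, no reduction.

$221,546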